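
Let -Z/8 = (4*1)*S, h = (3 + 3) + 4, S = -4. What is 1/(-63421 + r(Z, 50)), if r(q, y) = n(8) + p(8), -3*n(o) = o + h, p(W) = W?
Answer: -1/63419 ≈ -1.5768e-5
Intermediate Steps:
h = 10 (h = 6 + 4 = 10)
n(o) = -10/3 - o/3 (n(o) = -(o + 10)/3 = -(10 + o)/3 = -10/3 - o/3)
Z = 128 (Z = -8*4*1*(-4) = -32*(-4) = -8*(-16) = 128)
r(q, y) = 2 (r(q, y) = (-10/3 - 1/3*8) + 8 = (-10/3 - 8/3) + 8 = -6 + 8 = 2)
1/(-63421 + r(Z, 50)) = 1/(-63421 + 2) = 1/(-63419) = -1/63419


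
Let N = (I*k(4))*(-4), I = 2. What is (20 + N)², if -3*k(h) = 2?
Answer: 5776/9 ≈ 641.78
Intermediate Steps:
k(h) = -⅔ (k(h) = -⅓*2 = -⅔)
N = 16/3 (N = (2*(-⅔))*(-4) = -4/3*(-4) = 16/3 ≈ 5.3333)
(20 + N)² = (20 + 16/3)² = (76/3)² = 5776/9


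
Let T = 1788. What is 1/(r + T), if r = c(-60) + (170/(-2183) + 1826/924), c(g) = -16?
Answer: 91686/162641641 ≈ 0.00056373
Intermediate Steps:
r = -1292927/91686 (r = -16 + (170/(-2183) + 1826/924) = -16 + (170*(-1/2183) + 1826*(1/924)) = -16 + (-170/2183 + 83/42) = -16 + 174049/91686 = -1292927/91686 ≈ -14.102)
1/(r + T) = 1/(-1292927/91686 + 1788) = 1/(162641641/91686) = 91686/162641641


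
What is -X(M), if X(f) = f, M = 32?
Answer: -32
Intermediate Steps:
-X(M) = -1*32 = -32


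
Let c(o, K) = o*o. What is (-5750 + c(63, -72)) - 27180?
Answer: -28961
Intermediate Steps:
c(o, K) = o²
(-5750 + c(63, -72)) - 27180 = (-5750 + 63²) - 27180 = (-5750 + 3969) - 27180 = -1781 - 27180 = -28961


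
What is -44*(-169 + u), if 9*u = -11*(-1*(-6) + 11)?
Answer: 75152/9 ≈ 8350.2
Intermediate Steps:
u = -187/9 (u = (-11*(-1*(-6) + 11))/9 = (-11*(6 + 11))/9 = (-11*17)/9 = (⅑)*(-187) = -187/9 ≈ -20.778)
-44*(-169 + u) = -44*(-169 - 187/9) = -44*(-1708/9) = 75152/9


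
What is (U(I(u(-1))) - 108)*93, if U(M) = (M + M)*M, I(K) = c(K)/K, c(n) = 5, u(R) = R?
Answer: -5394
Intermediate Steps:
I(K) = 5/K
U(M) = 2*M² (U(M) = (2*M)*M = 2*M²)
(U(I(u(-1))) - 108)*93 = (2*(5/(-1))² - 108)*93 = (2*(5*(-1))² - 108)*93 = (2*(-5)² - 108)*93 = (2*25 - 108)*93 = (50 - 108)*93 = -58*93 = -5394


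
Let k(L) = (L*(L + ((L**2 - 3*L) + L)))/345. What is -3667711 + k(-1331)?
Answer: -1208359849/115 ≈ -1.0507e+7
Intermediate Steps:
k(L) = L*(L**2 - L)/345 (k(L) = (L*(L + (L**2 - 2*L)))*(1/345) = (L*(L**2 - L))*(1/345) = L*(L**2 - L)/345)
-3667711 + k(-1331) = -3667711 + (1/345)*(-1331)**2*(-1 - 1331) = -3667711 + (1/345)*1771561*(-1332) = -3667711 - 786573084/115 = -1208359849/115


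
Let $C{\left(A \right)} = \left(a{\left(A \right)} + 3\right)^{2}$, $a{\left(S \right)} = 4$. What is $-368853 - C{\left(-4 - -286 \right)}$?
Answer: $-368902$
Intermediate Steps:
$C{\left(A \right)} = 49$ ($C{\left(A \right)} = \left(4 + 3\right)^{2} = 7^{2} = 49$)
$-368853 - C{\left(-4 - -286 \right)} = -368853 - 49 = -368902$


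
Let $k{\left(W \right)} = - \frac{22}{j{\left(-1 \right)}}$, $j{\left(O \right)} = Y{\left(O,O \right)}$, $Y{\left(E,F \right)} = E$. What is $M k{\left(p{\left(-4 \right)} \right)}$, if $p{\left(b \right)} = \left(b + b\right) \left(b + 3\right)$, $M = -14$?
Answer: $-308$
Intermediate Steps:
$j{\left(O \right)} = O$
$p{\left(b \right)} = 2 b \left(3 + b\right)$
$k{\left(W \right)} = 22$ ($k{\left(W \right)} = - \frac{22}{-1} = \left(-22\right) \left(-1\right) = 22$)
$M k{\left(p{\left(-4 \right)} \right)} = \left(-14\right) 22 = -308$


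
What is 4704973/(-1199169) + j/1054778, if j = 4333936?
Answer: 117209844095/632428539741 ≈ 0.18533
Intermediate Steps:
4704973/(-1199169) + j/1054778 = 4704973/(-1199169) + 4333936/1054778 = 4704973*(-1/1199169) + 4333936*(1/1054778) = -4704973/1199169 + 2166968/527389 = 117209844095/632428539741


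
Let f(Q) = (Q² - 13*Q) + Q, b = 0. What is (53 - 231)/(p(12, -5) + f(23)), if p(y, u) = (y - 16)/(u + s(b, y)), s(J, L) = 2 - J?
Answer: -534/763 ≈ -0.69987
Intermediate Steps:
p(y, u) = (-16 + y)/(2 + u) (p(y, u) = (y - 16)/(u + (2 - 1*0)) = (-16 + y)/(u + (2 + 0)) = (-16 + y)/(u + 2) = (-16 + y)/(2 + u))
f(Q) = Q² - 12*Q
(53 - 231)/(p(12, -5) + f(23)) = (53 - 231)/((-16 + 12)/(2 - 5) + 23*(-12 + 23)) = -178/(-4/(-3) + 23*11) = -178/(-⅓*(-4) + 253) = -178/(4/3 + 253) = -178/763/3 = -178*3/763 = -534/763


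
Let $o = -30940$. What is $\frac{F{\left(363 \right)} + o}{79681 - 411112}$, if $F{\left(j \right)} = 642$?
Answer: $\frac{30298}{331431} \approx 0.091416$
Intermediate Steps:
$\frac{F{\left(363 \right)} + o}{79681 - 411112} = \frac{642 - 30940}{79681 - 411112} = - \frac{30298}{-331431} = \left(-30298\right) \left(- \frac{1}{331431}\right) = \frac{30298}{331431}$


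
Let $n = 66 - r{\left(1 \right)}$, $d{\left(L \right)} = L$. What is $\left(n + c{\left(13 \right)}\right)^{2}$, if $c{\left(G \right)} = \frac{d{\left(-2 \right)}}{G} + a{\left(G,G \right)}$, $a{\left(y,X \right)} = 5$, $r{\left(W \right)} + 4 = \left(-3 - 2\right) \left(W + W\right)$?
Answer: $\frac{1216609}{169} \approx 7198.9$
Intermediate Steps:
$r{\left(W \right)} = -4 - 10 W$ ($r{\left(W \right)} = -4 + \left(-3 - 2\right) \left(W + W\right) = -4 - 5 \cdot 2 W = -4 - 10 W$)
$c{\left(G \right)} = 5 - \frac{2}{G}$ ($c{\left(G \right)} = - \frac{2}{G} + 5 = 5 - \frac{2}{G}$)
$n = 80$ ($n = 66 - \left(-4 - 10\right) = 66 - -14 = 66 + 14 = 80$)
$\left(n + c{\left(13 \right)}\right)^{2} = \left(80 + \left(5 - \frac{2}{13}\right)\right)^{2} = \left(80 + \frac{63}{13}\right)^{2} = \left(\frac{1103}{13}\right)^{2} = \frac{1216609}{169}$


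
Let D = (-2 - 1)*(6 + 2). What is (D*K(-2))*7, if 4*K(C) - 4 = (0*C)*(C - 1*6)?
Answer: -168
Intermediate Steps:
K(C) = 1 (K(C) = 1 + ((0*C)*(C - 1*6))/4 = 1 + (0*(C - 6))/4 = 1 + (0*(-6 + C))/4 = 1 + (¼)*0 = 1 + 0 = 1)
D = -24 (D = -3*8 = -24)
(D*K(-2))*7 = -24*1*7 = -24*7 = -168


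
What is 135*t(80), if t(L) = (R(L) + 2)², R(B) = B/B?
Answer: 1215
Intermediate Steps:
R(B) = 1
t(L) = 9 (t(L) = (1 + 2)² = 3² = 9)
135*t(80) = 135*9 = 1215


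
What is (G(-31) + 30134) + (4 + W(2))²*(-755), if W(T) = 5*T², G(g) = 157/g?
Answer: -12547283/31 ≈ -4.0475e+5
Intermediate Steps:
(G(-31) + 30134) + (4 + W(2))²*(-755) = (157/(-31) + 30134) + (4 + 5*2²)²*(-755) = (157*(-1/31) + 30134) + (4 + 5*4)²*(-755) = (-157/31 + 30134) + (4 + 20)²*(-755) = 933997/31 + 24²*(-755) = 933997/31 + 576*(-755) = 933997/31 - 434880 = -12547283/31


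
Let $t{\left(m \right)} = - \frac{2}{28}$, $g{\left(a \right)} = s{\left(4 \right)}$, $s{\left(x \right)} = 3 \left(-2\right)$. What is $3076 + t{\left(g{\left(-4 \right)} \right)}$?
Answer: $\frac{43063}{14} \approx 3075.9$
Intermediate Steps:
$s{\left(x \right)} = -6$
$g{\left(a \right)} = -6$
$t{\left(m \right)} = - \frac{1}{14}$ ($t{\left(m \right)} = \left(-2\right) \frac{1}{28} = - \frac{1}{14}$)
$3076 + t{\left(g{\left(-4 \right)} \right)} = 3076 - \frac{1}{14} = \frac{43063}{14}$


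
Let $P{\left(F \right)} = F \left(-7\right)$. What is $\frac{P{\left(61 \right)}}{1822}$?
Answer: $- \frac{427}{1822} \approx -0.23436$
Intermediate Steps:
$P{\left(F \right)} = - 7 F$
$\frac{P{\left(61 \right)}}{1822} = \frac{\left(-7\right) 61}{1822} = \left(-427\right) \frac{1}{1822} = - \frac{427}{1822}$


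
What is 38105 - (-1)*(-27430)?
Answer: 10675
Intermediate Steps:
38105 - (-1)*(-27430) = 38105 - 1*27430 = 38105 - 27430 = 10675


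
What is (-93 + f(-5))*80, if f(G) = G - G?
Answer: -7440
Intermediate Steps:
f(G) = 0
(-93 + f(-5))*80 = (-93 + 0)*80 = -93*80 = -7440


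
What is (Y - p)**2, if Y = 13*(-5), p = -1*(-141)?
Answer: 42436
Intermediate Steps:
p = 141
Y = -65
(Y - p)**2 = (-65 - 1*141)**2 = (-65 - 141)**2 = (-206)**2 = 42436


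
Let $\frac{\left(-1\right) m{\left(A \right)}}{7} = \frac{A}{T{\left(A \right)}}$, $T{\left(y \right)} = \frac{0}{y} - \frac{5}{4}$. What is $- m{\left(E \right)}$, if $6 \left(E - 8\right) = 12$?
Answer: $-56$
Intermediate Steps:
$T{\left(y \right)} = - \frac{5}{4}$ ($T{\left(y \right)} = 0 - \frac{5}{4} = - \frac{5}{4}$)
$E = 10$ ($E = 8 + \frac{1}{6} \cdot 12 = 8 + 2 = 10$)
$m{\left(A \right)} = \frac{28 A}{5}$ ($m{\left(A \right)} = - 7 \frac{A}{- \frac{5}{4}} = - 7 A \left(- \frac{4}{5}\right) = - 7 \left(- \frac{4 A}{5}\right) = \frac{28 A}{5}$)
$- m{\left(E \right)} = - \frac{28 \cdot 10}{5} = \left(-1\right) 56 = -56$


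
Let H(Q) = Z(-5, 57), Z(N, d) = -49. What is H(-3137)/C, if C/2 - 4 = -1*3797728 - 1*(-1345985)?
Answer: 49/4903478 ≈ 9.9929e-6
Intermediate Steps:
H(Q) = -49
C = -4903478 (C = 8 + 2*(-1*3797728 - 1*(-1345985)) = 8 + 2*(-3797728 + 1345985) = 8 + 2*(-2451743) = 8 - 4903486 = -4903478)
H(-3137)/C = -49/(-4903478) = -49*(-1/4903478) = 49/4903478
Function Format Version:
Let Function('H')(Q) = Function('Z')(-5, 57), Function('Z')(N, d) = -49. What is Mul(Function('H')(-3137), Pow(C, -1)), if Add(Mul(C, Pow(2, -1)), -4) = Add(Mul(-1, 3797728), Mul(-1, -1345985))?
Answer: Rational(49, 4903478) ≈ 9.9929e-6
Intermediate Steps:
Function('H')(Q) = -49
C = -4903478 (C = Add(8, Mul(2, Add(Mul(-1, 3797728), Mul(-1, -1345985)))) = Add(8, Mul(2, Add(-3797728, 1345985))) = Add(8, Mul(2, -2451743)) = Add(8, -4903486) = -4903478)
Mul(Function('H')(-3137), Pow(C, -1)) = Mul(-49, Pow(-4903478, -1)) = Mul(-49, Rational(-1, 4903478)) = Rational(49, 4903478)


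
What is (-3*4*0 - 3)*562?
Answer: -1686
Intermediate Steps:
(-3*4*0 - 3)*562 = (-12*0 - 3)*562 = (0 - 3)*562 = -3*562 = -1686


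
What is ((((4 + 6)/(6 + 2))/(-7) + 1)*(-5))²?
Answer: 13225/784 ≈ 16.869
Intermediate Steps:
((((4 + 6)/(6 + 2))/(-7) + 1)*(-5))² = (((10/8)*(-⅐) + 1)*(-5))² = (((10*(⅛))*(-⅐) + 1)*(-5))² = (((5/4)*(-⅐) + 1)*(-5))² = ((-5/28 + 1)*(-5))² = ((23/28)*(-5))² = (-115/28)² = 13225/784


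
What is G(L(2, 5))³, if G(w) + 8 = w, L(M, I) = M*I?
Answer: 8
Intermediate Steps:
L(M, I) = I*M
G(w) = -8 + w
G(L(2, 5))³ = (-8 + 5*2)³ = (-8 + 10)³ = 2³ = 8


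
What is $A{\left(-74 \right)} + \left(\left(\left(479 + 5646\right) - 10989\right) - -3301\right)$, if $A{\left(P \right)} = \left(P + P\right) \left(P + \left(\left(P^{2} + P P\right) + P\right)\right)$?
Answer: $-1600555$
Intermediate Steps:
$A{\left(P \right)} = 2 P \left(2 P + 2 P^{2}\right)$ ($A{\left(P \right)} = 2 P \left(P + \left(\left(P^{2} + P^{2}\right) + P\right)\right) = 2 P \left(P + \left(2 P^{2} + P\right)\right) = 2 P \left(P + \left(P + 2 P^{2}\right)\right) = 2 P \left(2 P + 2 P^{2}\right)$)
$A{\left(-74 \right)} + \left(\left(\left(479 + 5646\right) - 10989\right) - -3301\right) = 4 \left(-74\right)^{2} \left(1 - 74\right) + \left(\left(\left(479 + 5646\right) - 10989\right) - -3301\right) = 4 \cdot 5476 \left(-73\right) + \left(\left(6125 - 10989\right) + 3301\right) = -1598992 + \left(-4864 + 3301\right) = -1598992 - 1563 = -1600555$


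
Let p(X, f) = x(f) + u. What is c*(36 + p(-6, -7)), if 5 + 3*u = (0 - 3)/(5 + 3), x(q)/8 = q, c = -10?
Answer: 2615/12 ≈ 217.92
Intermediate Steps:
x(q) = 8*q
u = -43/24 (u = -5/3 + ((0 - 3)/(5 + 3))/3 = -5/3 + (-3/8)/3 = -5/3 + (-3*1/8)/3 = -5/3 + (1/3)*(-3/8) = -5/3 - 1/8 = -43/24 ≈ -1.7917)
p(X, f) = -43/24 + 8*f (p(X, f) = 8*f - 43/24 = -43/24 + 8*f)
c*(36 + p(-6, -7)) = -10*(36 + (-43/24 + 8*(-7))) = -10*(36 + (-43/24 - 56)) = -10*(36 - 1387/24) = -10*(-523/24) = 2615/12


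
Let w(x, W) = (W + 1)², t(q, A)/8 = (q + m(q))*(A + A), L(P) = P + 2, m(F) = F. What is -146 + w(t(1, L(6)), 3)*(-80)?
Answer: -1426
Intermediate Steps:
L(P) = 2 + P
t(q, A) = 32*A*q (t(q, A) = 8*((q + q)*(A + A)) = 8*((2*q)*(2*A)) = 8*(4*A*q) = 32*A*q)
w(x, W) = (1 + W)²
-146 + w(t(1, L(6)), 3)*(-80) = -146 + (1 + 3)²*(-80) = -146 + 4²*(-80) = -146 + 16*(-80) = -146 - 1280 = -1426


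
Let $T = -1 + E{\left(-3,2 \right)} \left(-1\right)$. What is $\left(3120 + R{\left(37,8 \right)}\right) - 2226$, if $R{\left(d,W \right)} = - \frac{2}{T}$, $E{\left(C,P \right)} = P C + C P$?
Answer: $\frac{9832}{11} \approx 893.82$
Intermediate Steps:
$E{\left(C,P \right)} = 2 C P$ ($E{\left(C,P \right)} = C P + C P = 2 C P$)
$T = 11$ ($T = -1 + 2 \left(-3\right) 2 \left(-1\right) = -1 - -12 = -1 + 12 = 11$)
$R{\left(d,W \right)} = - \frac{2}{11}$
$\left(3120 + R{\left(37,8 \right)}\right) - 2226 = \left(3120 - \frac{2}{11}\right) - 2226 = \frac{34318}{11} - 2226 = \frac{9832}{11}$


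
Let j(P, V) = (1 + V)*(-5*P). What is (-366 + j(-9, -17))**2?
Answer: 1179396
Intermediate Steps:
j(P, V) = -5*P*(1 + V)
(-366 + j(-9, -17))**2 = (-366 - 5*(-9)*(1 - 17))**2 = (-366 - 5*(-9)*(-16))**2 = (-366 - 720)**2 = (-1086)**2 = 1179396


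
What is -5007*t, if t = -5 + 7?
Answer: -10014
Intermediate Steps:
t = 2
-5007*t = -5007*2 = -10014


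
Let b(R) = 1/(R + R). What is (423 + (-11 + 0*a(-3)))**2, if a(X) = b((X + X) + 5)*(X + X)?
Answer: 169744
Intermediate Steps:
b(R) = 1/(2*R)
a(X) = X/(5 + 2*X) (a(X) = (1/(2*((X + X) + 5)))*(X + X) = (1/(2*(2*X + 5)))*(2*X) = (1/(2*(5 + 2*X)))*(2*X) = X/(5 + 2*X))
(423 + (-11 + 0*a(-3)))**2 = (423 + (-11 + 0*(-3/(5 + 2*(-3)))))**2 = (423 + (-11 + 0*(-3/(5 - 6))))**2 = (423 + (-11 + 0*(-3/(-1))))**2 = (423 + (-11 + 0*(-3*(-1))))**2 = (423 + (-11 + 0*3))**2 = (423 + (-11 + 0))**2 = (423 - 11)**2 = 412**2 = 169744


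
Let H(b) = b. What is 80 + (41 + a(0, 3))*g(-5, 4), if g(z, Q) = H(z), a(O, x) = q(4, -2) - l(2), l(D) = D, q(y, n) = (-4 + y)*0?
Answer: -115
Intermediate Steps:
q(y, n) = 0
a(O, x) = -2 (a(O, x) = 0 - 1*2 = 0 - 2 = -2)
g(z, Q) = z
80 + (41 + a(0, 3))*g(-5, 4) = 80 + (41 - 2)*(-5) = 80 + 39*(-5) = 80 - 195 = -115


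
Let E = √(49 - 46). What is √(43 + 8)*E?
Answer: 3*√17 ≈ 12.369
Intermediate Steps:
E = √3 ≈ 1.7320
√(43 + 8)*E = √(43 + 8)*√3 = √51*√3 = 3*√17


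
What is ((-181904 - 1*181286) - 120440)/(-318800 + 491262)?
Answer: -241815/86231 ≈ -2.8043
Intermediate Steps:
((-181904 - 1*181286) - 120440)/(-318800 + 491262) = ((-181904 - 181286) - 120440)/172462 = (-363190 - 120440)*(1/172462) = -483630*1/172462 = -241815/86231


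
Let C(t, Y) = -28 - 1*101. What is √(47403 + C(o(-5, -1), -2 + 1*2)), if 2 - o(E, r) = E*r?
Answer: √47274 ≈ 217.43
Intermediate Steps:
o(E, r) = 2 - E*r
C(t, Y) = -129 (C(t, Y) = -28 - 101 = -129)
√(47403 + C(o(-5, -1), -2 + 1*2)) = √(47403 - 129) = √47274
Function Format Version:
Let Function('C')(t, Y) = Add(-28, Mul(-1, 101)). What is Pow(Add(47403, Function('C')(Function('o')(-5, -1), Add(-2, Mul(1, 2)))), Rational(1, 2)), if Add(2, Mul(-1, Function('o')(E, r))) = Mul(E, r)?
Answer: Pow(47274, Rational(1, 2)) ≈ 217.43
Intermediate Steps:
Function('o')(E, r) = Add(2, Mul(-1, E, r)) (Function('o')(E, r) = Add(2, Mul(-1, Mul(E, r))) = Add(2, Mul(-1, E, r)))
Function('C')(t, Y) = -129 (Function('C')(t, Y) = Add(-28, -101) = -129)
Pow(Add(47403, Function('C')(Function('o')(-5, -1), Add(-2, Mul(1, 2)))), Rational(1, 2)) = Pow(Add(47403, -129), Rational(1, 2)) = Pow(47274, Rational(1, 2))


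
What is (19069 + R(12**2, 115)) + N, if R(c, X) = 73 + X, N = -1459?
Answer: 17798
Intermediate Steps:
(19069 + R(12**2, 115)) + N = (19069 + (73 + 115)) - 1459 = (19069 + 188) - 1459 = 19257 - 1459 = 17798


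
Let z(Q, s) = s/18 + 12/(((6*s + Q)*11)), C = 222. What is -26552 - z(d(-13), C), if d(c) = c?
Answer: -1156265773/43527 ≈ -26564.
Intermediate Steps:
z(Q, s) = 12/(11*Q + 66*s) + s/18 (z(Q, s) = s*(1/18) + 12/(((Q + 6*s)*11)) = s/18 + 12/(11*Q + 66*s) = 12/(11*Q + 66*s) + s/18)
-26552 - z(d(-13), C) = -26552 - (216 + 66*222**2 + 11*(-13)*222)/(198*(-13 + 6*222)) = -26552 - (216 + 66*49284 - 31746)/(198*(-13 + 1332)) = -26552 - (216 + 3252744 - 31746)/(198*1319) = -26552 - 3221214/(198*1319) = -26552 - 1*536869/43527 = -26552 - 536869/43527 = -1156265773/43527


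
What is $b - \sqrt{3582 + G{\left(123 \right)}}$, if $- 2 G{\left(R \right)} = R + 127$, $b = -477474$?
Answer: $-477474 - \sqrt{3457} \approx -4.7753 \cdot 10^{5}$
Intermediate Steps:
$G{\left(R \right)} = - \frac{127}{2} - \frac{R}{2}$ ($G{\left(R \right)} = - \frac{R + 127}{2} = - \frac{127 + R}{2} = - \frac{127}{2} - \frac{R}{2}$)
$b - \sqrt{3582 + G{\left(123 \right)}} = -477474 - \sqrt{3582 - 125} = -477474 - \sqrt{3457}$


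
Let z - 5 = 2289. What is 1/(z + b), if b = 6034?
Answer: 1/8328 ≈ 0.00012008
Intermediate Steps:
z = 2294 (z = 5 + 2289 = 2294)
1/(z + b) = 1/(2294 + 6034) = 1/8328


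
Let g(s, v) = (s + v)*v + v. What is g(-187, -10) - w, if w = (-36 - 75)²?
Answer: -10361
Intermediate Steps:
w = 12321 (w = (-111)² = 12321)
g(s, v) = v + v*(s + v) (g(s, v) = v*(s + v) + v = v + v*(s + v))
g(-187, -10) - w = -10*(1 - 187 - 10) - 1*12321 = -10*(-196) - 12321 = 1960 - 12321 = -10361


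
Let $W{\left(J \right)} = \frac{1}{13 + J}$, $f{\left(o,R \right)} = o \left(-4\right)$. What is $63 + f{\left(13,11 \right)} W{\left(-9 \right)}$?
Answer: $50$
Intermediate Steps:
$f{\left(o,R \right)} = - 4 o$
$63 + f{\left(13,11 \right)} W{\left(-9 \right)} = 63 + \frac{\left(-4\right) 13}{13 - 9} = 63 - \frac{52}{4} = 63 - 13 = 50$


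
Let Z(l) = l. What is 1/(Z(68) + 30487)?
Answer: 1/30555 ≈ 3.2728e-5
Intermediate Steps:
1/(Z(68) + 30487) = 1/(68 + 30487) = 1/30555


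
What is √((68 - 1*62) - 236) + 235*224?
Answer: 52640 + I*√230 ≈ 52640.0 + 15.166*I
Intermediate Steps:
√((68 - 1*62) - 236) + 235*224 = √((68 - 62) - 236) + 52640 = √(6 - 236) + 52640 = √(-230) + 52640 = I*√230 + 52640 = 52640 + I*√230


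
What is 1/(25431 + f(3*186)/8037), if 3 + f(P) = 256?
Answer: 8037/204389200 ≈ 3.9322e-5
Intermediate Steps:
f(P) = 253 (f(P) = -3 + 256 = 253)
1/(25431 + f(3*186)/8037) = 1/(25431 + 253/8037) = 1/(204389200/8037) = 8037/204389200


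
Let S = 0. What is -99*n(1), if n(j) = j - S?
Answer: -99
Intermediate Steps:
n(j) = j (n(j) = j - 1*0 = j + 0 = j)
-99*n(1) = -99*1 = -99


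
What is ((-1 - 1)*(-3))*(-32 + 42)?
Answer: 60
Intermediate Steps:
((-1 - 1)*(-3))*(-32 + 42) = -2*(-3)*10 = 6*10 = 60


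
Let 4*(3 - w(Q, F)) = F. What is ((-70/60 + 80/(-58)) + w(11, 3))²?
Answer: 10609/121104 ≈ 0.087602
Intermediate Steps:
w(Q, F) = 3 - F/4
((-70/60 + 80/(-58)) + w(11, 3))² = ((-70/60 + 80/(-58)) + (3 - ¼*3))² = ((-70*1/60 + 80*(-1/58)) + (3 - ¾))² = ((-7/6 - 40/29) + 9/4)² = (-443/174 + 9/4)² = (-103/348)² = 10609/121104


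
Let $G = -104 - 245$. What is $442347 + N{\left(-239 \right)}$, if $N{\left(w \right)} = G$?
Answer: $441998$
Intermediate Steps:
$G = -349$
$N{\left(w \right)} = -349$
$442347 + N{\left(-239 \right)} = 442347 - 349 = 441998$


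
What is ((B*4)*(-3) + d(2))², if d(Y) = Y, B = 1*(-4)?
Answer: 2500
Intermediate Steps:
B = -4
((B*4)*(-3) + d(2))² = (-4*4*(-3) + 2)² = (-16*(-3) + 2)² = (48 + 2)² = 50² = 2500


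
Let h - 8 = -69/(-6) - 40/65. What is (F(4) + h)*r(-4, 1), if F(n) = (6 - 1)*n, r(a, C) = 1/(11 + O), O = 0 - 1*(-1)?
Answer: 337/104 ≈ 3.2404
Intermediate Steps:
O = 1 (O = 0 + 1 = 1)
r(a, C) = 1/12 (r(a, C) = 1/(11 + 1) = 1/12)
F(n) = 5*n
h = 491/26 (h = 8 + (-69/(-6) - 40/65) = 8 + (-69*(-⅙) - 40*1/65) = 8 + (23/2 - 8/13) = 8 + 283/26 = 491/26 ≈ 18.885)
(F(4) + h)*r(-4, 1) = (5*4 + 491/26)*(1/12) = (20 + 491/26)*(1/12) = (1011/26)*(1/12) = 337/104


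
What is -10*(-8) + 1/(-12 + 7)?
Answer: 399/5 ≈ 79.800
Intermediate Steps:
-10*(-8) + 1/(-12 + 7) = 80 + 1/(-5) = 80 - 1/5 = 399/5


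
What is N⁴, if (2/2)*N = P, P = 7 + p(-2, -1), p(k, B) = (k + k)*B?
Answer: 14641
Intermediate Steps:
p(k, B) = 2*B*k (p(k, B) = (2*k)*B = 2*B*k)
P = 11 (P = 7 + 2*(-1)*(-2) = 7 + 4 = 11)
N = 11
N⁴ = 11⁴ = 14641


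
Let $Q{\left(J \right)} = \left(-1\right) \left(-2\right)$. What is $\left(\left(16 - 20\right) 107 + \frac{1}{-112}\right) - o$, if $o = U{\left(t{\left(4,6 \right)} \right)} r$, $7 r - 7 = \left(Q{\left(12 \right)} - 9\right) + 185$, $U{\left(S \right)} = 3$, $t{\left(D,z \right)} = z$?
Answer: $- \frac{56817}{112} \approx -507.29$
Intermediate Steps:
$Q{\left(J \right)} = 2$
$r = \frac{185}{7}$ ($r = 1 + \frac{\left(2 - 9\right) + 185}{7} = 1 + \frac{-7 + 185}{7} = 1 + \frac{1}{7} \cdot 178 = 1 + \frac{178}{7} = \frac{185}{7} \approx 26.429$)
$o = \frac{555}{7}$ ($o = 3 \cdot \frac{185}{7} = \frac{555}{7} \approx 79.286$)
$\left(\left(16 - 20\right) 107 + \frac{1}{-112}\right) - o = \left(\left(16 - 20\right) 107 + \frac{1}{-112}\right) - \frac{555}{7} = \left(\left(16 - 20\right) 107 - \frac{1}{112}\right) - \frac{555}{7} = \left(\left(-4\right) 107 - \frac{1}{112}\right) - \frac{555}{7} = \left(-428 - \frac{1}{112}\right) - \frac{555}{7} = - \frac{47937}{112} - \frac{555}{7} = - \frac{56817}{112}$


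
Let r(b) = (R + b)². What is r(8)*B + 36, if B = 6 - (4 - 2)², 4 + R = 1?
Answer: 86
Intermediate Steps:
R = -3 (R = -4 + 1 = -3)
B = 2 (B = 6 - 1*2² = 6 - 1*4 = 6 - 4 = 2)
r(b) = (-3 + b)²
r(8)*B + 36 = (-3 + 8)²*2 + 36 = 5²*2 + 36 = 25*2 + 36 = 50 + 36 = 86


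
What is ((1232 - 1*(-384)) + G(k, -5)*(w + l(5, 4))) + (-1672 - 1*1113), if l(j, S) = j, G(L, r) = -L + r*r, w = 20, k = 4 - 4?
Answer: -544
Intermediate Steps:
k = 0
G(L, r) = r² - L (G(L, r) = -L + r² = r² - L)
((1232 - 1*(-384)) + G(k, -5)*(w + l(5, 4))) + (-1672 - 1*1113) = ((1232 - 1*(-384)) + ((-5)² - 1*0)*(20 + 5)) + (-1672 - 1*1113) = ((1232 + 384) + (25 + 0)*25) + (-1672 - 1113) = (1616 + 25*25) - 2785 = (1616 + 625) - 2785 = 2241 - 2785 = -544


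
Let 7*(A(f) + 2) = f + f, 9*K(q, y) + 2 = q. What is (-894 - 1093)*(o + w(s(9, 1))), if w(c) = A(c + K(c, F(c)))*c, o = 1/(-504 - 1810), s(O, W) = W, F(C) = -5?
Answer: 505896161/145782 ≈ 3470.2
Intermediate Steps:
K(q, y) = -2/9 + q/9
o = -1/2314 (o = 1/(-2314) = -1/2314 ≈ -0.00043215)
A(f) = -2 + 2*f/7 (A(f) = -2 + (f + f)/7 = -2 + (2*f)/7 = -2 + 2*f/7)
w(c) = c*(-130/63 + 20*c/63) (w(c) = (-2 + 2*(c + (-2/9 + c/9))/7)*c = (-2 + 2*(-2/9 + 10*c/9)/7)*c = (-2 + (-4/63 + 20*c/63))*c = (-130/63 + 20*c/63)*c = c*(-130/63 + 20*c/63))
(-894 - 1093)*(o + w(s(9, 1))) = (-894 - 1093)*(-1/2314 + (10/63)*1*(-13 + 2*1)) = -1987*(-1/2314 + (10/63)*1*(-13 + 2)) = -1987*(-1/2314 + (10/63)*1*(-11)) = -1987*(-1/2314 - 110/63) = -1987*(-254603/145782) = 505896161/145782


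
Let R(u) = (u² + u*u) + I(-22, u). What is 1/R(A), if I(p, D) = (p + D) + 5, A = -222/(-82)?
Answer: 1681/616 ≈ 2.7289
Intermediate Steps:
A = 111/41 (A = -222*(-1/82) = 111/41 ≈ 2.7073)
I(p, D) = 5 + D + p (I(p, D) = (D + p) + 5 = 5 + D + p)
R(u) = -17 + u + 2*u² (R(u) = (u² + u*u) + (5 + u - 22) = (u² + u²) + (-17 + u) = 2*u² + (-17 + u) = -17 + u + 2*u²)
1/R(A) = 1/(-17 + 111/41 + 2*(111/41)²) = 1/(-17 + 111/41 + 2*(12321/1681)) = 1/(-17 + 111/41 + 24642/1681) = 1/(616/1681) = 1681/616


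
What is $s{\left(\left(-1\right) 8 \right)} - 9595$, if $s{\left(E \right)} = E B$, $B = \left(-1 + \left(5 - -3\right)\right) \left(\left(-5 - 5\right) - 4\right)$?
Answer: $-8811$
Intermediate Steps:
$B = -98$ ($B = \left(-1 + \left(5 + 3\right)\right) \left(-10 - 4\right) = \left(-1 + 8\right) \left(-14\right) = 7 \left(-14\right) = -98$)
$s{\left(E \right)} = - 98 E$ ($s{\left(E \right)} = E \left(-98\right) = - 98 E$)
$s{\left(\left(-1\right) 8 \right)} - 9595 = - 98 \left(\left(-1\right) 8\right) - 9595 = \left(-98\right) \left(-8\right) - 9595 = 784 - 9595 = -8811$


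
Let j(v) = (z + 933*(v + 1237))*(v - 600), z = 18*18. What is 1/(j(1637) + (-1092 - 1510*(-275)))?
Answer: 1/2781405500 ≈ 3.5953e-10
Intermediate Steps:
z = 324
j(v) = (-600 + v)*(1154445 + 933*v) (j(v) = (324 + 933*(v + 1237))*(v - 600) = (324 + 933*(1237 + v))*(-600 + v) = (324 + (1154121 + 933*v))*(-600 + v) = (1154445 + 933*v)*(-600 + v) = (-600 + v)*(1154445 + 933*v))
1/(j(1637) + (-1092 - 1510*(-275))) = 1/((-692667000 + 933*1637² + 594645*1637) + (-1092 - 1510*(-275))) = 1/((-692667000 + 933*2679769 + 973433865) + (-1092 + 415250)) = 1/((-692667000 + 2500224477 + 973433865) + 414158) = 1/(2780991342 + 414158) = 1/2781405500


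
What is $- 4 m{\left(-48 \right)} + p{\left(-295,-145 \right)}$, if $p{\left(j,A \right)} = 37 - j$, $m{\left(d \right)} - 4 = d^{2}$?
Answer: $-8900$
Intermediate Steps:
$m{\left(d \right)} = 4 + d^{2}$
$- 4 m{\left(-48 \right)} + p{\left(-295,-145 \right)} = - 4 \left(4 + \left(-48\right)^{2}\right) + \left(37 - -295\right) = - 4 \left(4 + 2304\right) + \left(37 + 295\right) = \left(-4\right) 2308 + 332 = -9232 + 332 = -8900$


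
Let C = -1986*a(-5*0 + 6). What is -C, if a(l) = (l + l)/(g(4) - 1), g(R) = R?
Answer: 7944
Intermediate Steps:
a(l) = 2*l/3 (a(l) = (l + l)/(4 - 1) = (2*l)/3 = (2*l)*(⅓) = 2*l/3)
C = -7944 (C = -1324*(-5*0 + 6) = -1324*(0 + 6) = -1324*6 = -1986*4 = -7944)
-C = -1*(-7944) = 7944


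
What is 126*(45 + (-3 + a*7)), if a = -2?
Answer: 3528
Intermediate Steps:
126*(45 + (-3 + a*7)) = 126*(45 + (-3 - 2*7)) = 126*(45 + (-3 - 14)) = 126*(45 - 17) = 126*28 = 3528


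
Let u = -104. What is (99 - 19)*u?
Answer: -8320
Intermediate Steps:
(99 - 19)*u = (99 - 19)*(-104) = 80*(-104) = -8320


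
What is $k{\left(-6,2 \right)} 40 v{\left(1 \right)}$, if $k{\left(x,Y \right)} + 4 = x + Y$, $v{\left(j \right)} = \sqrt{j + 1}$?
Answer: $- 320 \sqrt{2} \approx -452.55$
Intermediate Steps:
$v{\left(j \right)} = \sqrt{1 + j}$
$k{\left(x,Y \right)} = -4 + Y + x$ ($k{\left(x,Y \right)} = -4 + \left(x + Y\right) = -4 + \left(Y + x\right) = -4 + Y + x$)
$k{\left(-6,2 \right)} 40 v{\left(1 \right)} = \left(-4 + 2 - 6\right) 40 \sqrt{1 + 1} = \left(-8\right) 40 \sqrt{2} = - 320 \sqrt{2}$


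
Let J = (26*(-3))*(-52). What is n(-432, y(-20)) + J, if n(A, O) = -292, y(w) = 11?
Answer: 3764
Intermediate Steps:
J = 4056 (J = -78*(-52) = 4056)
n(-432, y(-20)) + J = -292 + 4056 = 3764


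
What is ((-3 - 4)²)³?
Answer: 117649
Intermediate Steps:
((-3 - 4)²)³ = ((-7)²)³ = 49³ = 117649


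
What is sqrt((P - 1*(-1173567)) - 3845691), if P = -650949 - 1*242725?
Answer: I*sqrt(3565798) ≈ 1888.3*I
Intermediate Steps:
P = -893674 (P = -650949 - 242725 = -893674)
sqrt((P - 1*(-1173567)) - 3845691) = sqrt((-893674 - 1*(-1173567)) - 3845691) = sqrt((-893674 + 1173567) - 3845691) = sqrt(279893 - 3845691) = sqrt(-3565798) = I*sqrt(3565798)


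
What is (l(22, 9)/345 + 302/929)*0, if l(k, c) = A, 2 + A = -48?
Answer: 0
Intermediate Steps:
A = -50 (A = -2 - 48 = -50)
l(k, c) = -50
(l(22, 9)/345 + 302/929)*0 = (-50/345 + 302/929)*0 = (-50*1/345 + 302*(1/929))*0 = (-10/69 + 302/929)*0 = (11548/64101)*0 = 0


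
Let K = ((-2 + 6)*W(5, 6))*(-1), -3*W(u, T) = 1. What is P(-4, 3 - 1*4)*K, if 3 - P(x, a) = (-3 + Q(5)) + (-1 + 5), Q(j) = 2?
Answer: 0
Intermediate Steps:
W(u, T) = -⅓ (W(u, T) = -⅓*1 = -⅓)
P(x, a) = 0 (P(x, a) = 3 - ((-3 + 2) + (-1 + 5)) = 3 - (-1 + 4) = 3 - 1*3 = 3 - 3 = 0)
K = 4/3 (K = ((-2 + 6)*(-⅓))*(-1) = (4*(-⅓))*(-1) = -4/3*(-1) = 4/3 ≈ 1.3333)
P(-4, 3 - 1*4)*K = 0*(4/3) = 0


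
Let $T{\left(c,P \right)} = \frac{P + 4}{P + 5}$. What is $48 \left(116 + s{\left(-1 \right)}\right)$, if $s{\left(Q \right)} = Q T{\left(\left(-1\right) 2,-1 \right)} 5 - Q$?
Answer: $5436$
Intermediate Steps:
$T{\left(c,P \right)} = \frac{4 + P}{5 + P}$
$s{\left(Q \right)} = \frac{11 Q}{4}$ ($s{\left(Q \right)} = Q \frac{4 - 1}{5 - 1} \cdot 5 - Q = Q \frac{1}{4} \cdot 3 \cdot 5 - Q = Q \frac{3}{4} \cdot 5 - Q = \frac{3 Q}{4} \cdot 5 - Q = \frac{15 Q}{4} - Q = \frac{11 Q}{4}$)
$48 \left(116 + s{\left(-1 \right)}\right) = 48 \left(116 + \frac{11}{4} \left(-1\right)\right) = 48 \left(116 - \frac{11}{4}\right) = 48 \cdot \frac{453}{4} = 5436$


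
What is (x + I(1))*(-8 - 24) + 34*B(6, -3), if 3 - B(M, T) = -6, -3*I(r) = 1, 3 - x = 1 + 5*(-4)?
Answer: -1162/3 ≈ -387.33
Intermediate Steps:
x = 22 (x = 3 - (1 + 5*(-4)) = 3 - (1 - 20) = 3 - 1*(-19) = 3 + 19 = 22)
I(r) = -1/3 (I(r) = -1/3*1 = -1/3)
B(M, T) = 9 (B(M, T) = 3 - 1*(-6) = 3 + 6 = 9)
(x + I(1))*(-8 - 24) + 34*B(6, -3) = (22 - 1/3)*(-8 - 24) + 34*9 = (65/3)*(-32) + 306 = -2080/3 + 306 = -1162/3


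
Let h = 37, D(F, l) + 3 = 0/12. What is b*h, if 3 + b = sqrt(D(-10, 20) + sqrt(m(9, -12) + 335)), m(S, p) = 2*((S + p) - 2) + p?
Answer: -111 + 37*sqrt(-3 + sqrt(313)) ≈ 30.821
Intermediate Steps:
D(F, l) = -3 (D(F, l) = -3 + 0/12 = -3 + 0*(1/12) = -3 + 0 = -3)
m(S, p) = -4 + 2*S + 3*p (m(S, p) = 2*(-2 + S + p) + p = (-4 + 2*S + 2*p) + p = -4 + 2*S + 3*p)
b = -3 + sqrt(-3 + sqrt(313)) (b = -3 + sqrt(-3 + sqrt((-4 + 2*9 + 3*(-12)) + 335)) = -3 + sqrt(-3 + sqrt((-4 + 18 - 36) + 335)) = -3 + sqrt(-3 + sqrt(-22 + 335)) = -3 + sqrt(-3 + sqrt(313)) ≈ 0.83299)
b*h = (-3 + sqrt(-3 + sqrt(313)))*37 = -111 + 37*sqrt(-3 + sqrt(313))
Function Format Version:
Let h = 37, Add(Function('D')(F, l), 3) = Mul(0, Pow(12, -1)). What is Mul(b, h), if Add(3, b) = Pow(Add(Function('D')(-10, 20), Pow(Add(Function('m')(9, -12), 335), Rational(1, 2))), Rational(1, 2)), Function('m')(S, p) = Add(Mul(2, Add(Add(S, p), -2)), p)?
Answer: Add(-111, Mul(37, Pow(Add(-3, Pow(313, Rational(1, 2))), Rational(1, 2)))) ≈ 30.821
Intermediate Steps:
Function('D')(F, l) = -3 (Function('D')(F, l) = Add(-3, Mul(0, Pow(12, -1))) = Add(-3, Mul(0, Rational(1, 12))) = Add(-3, 0) = -3)
Function('m')(S, p) = Add(-4, Mul(2, S), Mul(3, p)) (Function('m')(S, p) = Add(Mul(2, Add(-2, S, p)), p) = Add(Add(-4, Mul(2, S), Mul(2, p)), p) = Add(-4, Mul(2, S), Mul(3, p)))
b = Add(-3, Pow(Add(-3, Pow(313, Rational(1, 2))), Rational(1, 2))) (b = Add(-3, Pow(Add(-3, Pow(Add(Add(-4, Mul(2, 9), Mul(3, -12)), 335), Rational(1, 2))), Rational(1, 2))) = Add(-3, Pow(Add(-3, Pow(Add(Add(-4, 18, -36), 335), Rational(1, 2))), Rational(1, 2))) = Add(-3, Pow(Add(-3, Pow(Add(-22, 335), Rational(1, 2))), Rational(1, 2))) = Add(-3, Pow(Add(-3, Pow(313, Rational(1, 2))), Rational(1, 2))) ≈ 0.83299)
Mul(b, h) = Mul(Add(-3, Pow(Add(-3, Pow(313, Rational(1, 2))), Rational(1, 2))), 37) = Add(-111, Mul(37, Pow(Add(-3, Pow(313, Rational(1, 2))), Rational(1, 2))))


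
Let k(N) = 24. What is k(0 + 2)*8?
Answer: 192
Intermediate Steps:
k(0 + 2)*8 = 24*8 = 192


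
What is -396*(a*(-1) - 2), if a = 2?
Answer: 1584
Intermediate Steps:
-396*(a*(-1) - 2) = -396*(2*(-1) - 2) = -396*(-2 - 2) = -396*(-4) = 1584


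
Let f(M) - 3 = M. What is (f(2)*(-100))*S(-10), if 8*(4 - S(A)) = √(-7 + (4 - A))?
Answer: -2000 + 125*√7/2 ≈ -1834.6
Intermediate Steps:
f(M) = 3 + M
S(A) = 4 - √(-3 - A)/8 (S(A) = 4 - √(-7 + (4 - A))/8 = 4 - √(-3 - A)/8)
(f(2)*(-100))*S(-10) = ((3 + 2)*(-100))*(4 - √(-3 - 1*(-10))/8) = (5*(-100))*(4 - √(-3 + 10)/8) = -500*(4 - √7/8) = -2000 + 125*√7/2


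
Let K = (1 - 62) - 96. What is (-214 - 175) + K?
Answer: -546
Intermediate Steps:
K = -157 (K = -61 - 96 = -157)
(-214 - 175) + K = (-214 - 175) - 157 = -389 - 157 = -546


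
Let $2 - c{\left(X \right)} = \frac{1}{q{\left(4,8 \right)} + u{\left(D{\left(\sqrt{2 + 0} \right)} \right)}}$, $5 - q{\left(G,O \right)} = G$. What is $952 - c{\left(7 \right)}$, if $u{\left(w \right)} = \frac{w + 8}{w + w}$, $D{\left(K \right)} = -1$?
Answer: $\frac{4748}{5} \approx 949.6$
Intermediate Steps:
$q{\left(G,O \right)} = 5 - G$
$u{\left(w \right)} = \frac{8 + w}{2 w}$
$c{\left(X \right)} = \frac{12}{5}$ ($c{\left(X \right)} = 2 - \frac{1}{\left(5 - 4\right) + \frac{8 - 1}{2 \left(-1\right)}} = 2 - \frac{1}{\left(5 - 4\right) + \frac{1}{2} \left(-1\right) 7} = 2 - \frac{1}{1 - \frac{7}{2}} = 2 - \frac{1}{- \frac{5}{2}} = 2 - - \frac{2}{5} = 2 + \frac{2}{5} = \frac{12}{5}$)
$952 - c{\left(7 \right)} = 952 - \frac{12}{5} = \frac{4748}{5}$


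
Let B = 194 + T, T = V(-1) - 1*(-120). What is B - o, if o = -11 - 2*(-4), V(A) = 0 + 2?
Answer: 319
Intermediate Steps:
V(A) = 2
o = -3 (o = -11 + 8 = -3)
T = 122 (T = 2 - 1*(-120) = 2 + 120 = 122)
B = 316 (B = 194 + 122 = 316)
B - o = 316 - 1*(-3) = 316 + 3 = 319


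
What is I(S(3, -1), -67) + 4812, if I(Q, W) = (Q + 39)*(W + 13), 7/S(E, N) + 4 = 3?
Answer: 3084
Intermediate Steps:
S(E, N) = -7 (S(E, N) = 7/(-4 + 3) = 7/(-1) = 7*(-1) = -7)
I(Q, W) = (13 + W)*(39 + Q) (I(Q, W) = (39 + Q)*(13 + W) = (13 + W)*(39 + Q))
I(S(3, -1), -67) + 4812 = (507 + 13*(-7) + 39*(-67) - 7*(-67)) + 4812 = (507 - 91 - 2613 + 469) + 4812 = -1728 + 4812 = 3084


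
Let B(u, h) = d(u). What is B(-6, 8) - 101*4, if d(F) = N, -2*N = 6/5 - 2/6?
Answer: -12133/30 ≈ -404.43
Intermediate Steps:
N = -13/30 (N = -(6/5 - 2/6)/2 = -(6*(⅕) - 2*⅙)/2 = -(6/5 - ⅓)/2 = -½*13/15 = -13/30 ≈ -0.43333)
d(F) = -13/30
B(u, h) = -13/30
B(-6, 8) - 101*4 = -13/30 - 101*4 = -13/30 - 404 = -12133/30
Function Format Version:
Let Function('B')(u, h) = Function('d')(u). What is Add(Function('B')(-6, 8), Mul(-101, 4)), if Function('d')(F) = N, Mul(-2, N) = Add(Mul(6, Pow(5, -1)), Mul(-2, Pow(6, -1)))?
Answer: Rational(-12133, 30) ≈ -404.43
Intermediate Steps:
N = Rational(-13, 30) (N = Mul(Rational(-1, 2), Add(Mul(6, Pow(5, -1)), Mul(-2, Pow(6, -1)))) = Mul(Rational(-1, 2), Add(Mul(6, Rational(1, 5)), Mul(-2, Rational(1, 6)))) = Mul(Rational(-1, 2), Add(Rational(6, 5), Rational(-1, 3))) = Mul(Rational(-1, 2), Rational(13, 15)) = Rational(-13, 30) ≈ -0.43333)
Function('d')(F) = Rational(-13, 30)
Function('B')(u, h) = Rational(-13, 30)
Add(Function('B')(-6, 8), Mul(-101, 4)) = Add(Rational(-13, 30), Mul(-101, 4)) = Add(Rational(-13, 30), -404) = Rational(-12133, 30)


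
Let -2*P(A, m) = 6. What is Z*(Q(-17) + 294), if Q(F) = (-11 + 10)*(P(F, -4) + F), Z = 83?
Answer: 26062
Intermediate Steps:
P(A, m) = -3 (P(A, m) = -½*6 = -3)
Q(F) = 3 - F (Q(F) = (-11 + 10)*(-3 + F) = -(-3 + F) = 3 - F)
Z*(Q(-17) + 294) = 83*((3 - 1*(-17)) + 294) = 83*((3 + 17) + 294) = 83*(20 + 294) = 83*314 = 26062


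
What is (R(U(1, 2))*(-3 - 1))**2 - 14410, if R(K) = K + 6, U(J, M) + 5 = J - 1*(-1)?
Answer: -14266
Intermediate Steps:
U(J, M) = -4 + J (U(J, M) = -5 + (J - 1*(-1)) = -5 + (J + 1) = -5 + (1 + J) = -4 + J)
R(K) = 6 + K
(R(U(1, 2))*(-3 - 1))**2 - 14410 = ((6 + (-4 + 1))*(-3 - 1))**2 - 14410 = ((6 - 3)*(-4))**2 - 14410 = (3*(-4))**2 - 14410 = (-12)**2 - 14410 = 144 - 14410 = -14266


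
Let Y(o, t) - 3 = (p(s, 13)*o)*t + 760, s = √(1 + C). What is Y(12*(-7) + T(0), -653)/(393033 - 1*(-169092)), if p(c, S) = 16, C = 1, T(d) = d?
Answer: 175679/112425 ≈ 1.5626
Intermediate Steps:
s = √2 (s = √(1 + 1) = √2 ≈ 1.4142)
Y(o, t) = 763 + 16*o*t (Y(o, t) = 3 + ((16*o)*t + 760) = 3 + (16*o*t + 760) = 3 + (760 + 16*o*t) = 763 + 16*o*t)
Y(12*(-7) + T(0), -653)/(393033 - 1*(-169092)) = (763 + 16*(12*(-7) + 0)*(-653))/(393033 - 1*(-169092)) = (763 + 16*(-84 + 0)*(-653))/(393033 + 169092) = (763 + 16*(-84)*(-653))/562125 = (763 + 877632)*(1/562125) = 878395*(1/562125) = 175679/112425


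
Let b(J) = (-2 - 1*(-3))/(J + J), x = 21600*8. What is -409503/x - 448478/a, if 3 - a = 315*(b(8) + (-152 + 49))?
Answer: -161380426051/9961977600 ≈ -16.200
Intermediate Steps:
x = 172800
b(J) = 1/(2*J) (b(J) = (-2 + 3)/((2*J)) = 1*(1/(2*J)) = 1/(2*J))
a = 518853/16 (a = 3 - 315*((1/2)/8 + (-152 + 49)) = 3 - 315*((1/2)*(1/8) - 103) = 3 - 315*(1/16 - 103) = 3 - 315*(-1647)/16 = 3 - 1*(-518805/16) = 3 + 518805/16 = 518853/16 ≈ 32428.)
-409503/x - 448478/a = -409503/172800 - 448478/518853/16 = -409503*1/172800 - 448478*16/518853 = -136501/57600 - 7175648/518853 = -161380426051/9961977600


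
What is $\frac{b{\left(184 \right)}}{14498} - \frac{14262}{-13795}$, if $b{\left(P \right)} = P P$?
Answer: $\frac{336906998}{99999955} \approx 3.3691$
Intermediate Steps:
$b{\left(P \right)} = P^{2}$
$\frac{b{\left(184 \right)}}{14498} - \frac{14262}{-13795} = \frac{184^{2}}{14498} - \frac{14262}{-13795} = 33856 \cdot \frac{1}{14498} - - \frac{14262}{13795} = \frac{16928}{7249} + \frac{14262}{13795} = \frac{336906998}{99999955}$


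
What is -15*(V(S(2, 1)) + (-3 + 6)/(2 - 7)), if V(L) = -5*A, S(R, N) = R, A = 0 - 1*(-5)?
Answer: 384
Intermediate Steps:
A = 5 (A = 0 + 5 = 5)
V(L) = -25 (V(L) = -5*5 = -25)
-15*(V(S(2, 1)) + (-3 + 6)/(2 - 7)) = -15*(-25 + (-3 + 6)/(2 - 7)) = -15*(-25 + 3/(-5)) = -15*(-25 + 3*(-1/5)) = -15*(-25 - 3/5) = -15*(-128/5) = 384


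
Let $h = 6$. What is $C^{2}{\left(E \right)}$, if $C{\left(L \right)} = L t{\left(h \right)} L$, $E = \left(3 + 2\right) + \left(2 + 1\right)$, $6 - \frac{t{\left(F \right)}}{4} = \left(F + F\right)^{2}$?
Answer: $1248067584$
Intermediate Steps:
$t{\left(F \right)} = 24 - 16 F^{2}$ ($t{\left(F \right)} = 24 - 4 \left(F + F\right)^{2} = 24 - 4 \left(2 F\right)^{2} = 24 - 4 \cdot 4 F^{2} = 24 - 16 F^{2}$)
$E = 8$ ($E = 5 + 3 = 8$)
$C{\left(L \right)} = - 552 L^{2}$ ($C{\left(L \right)} = L \left(24 - 16 \cdot 6^{2}\right) L = L \left(24 - 576\right) L = L \left(-552\right) L = - 552 L L = - 552 L^{2}$)
$C^{2}{\left(E \right)} = \left(- 552 \cdot 8^{2}\right)^{2} = \left(\left(-552\right) 64\right)^{2} = \left(-35328\right)^{2} = 1248067584$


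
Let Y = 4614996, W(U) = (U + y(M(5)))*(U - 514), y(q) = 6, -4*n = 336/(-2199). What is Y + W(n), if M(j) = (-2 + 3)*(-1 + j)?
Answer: 2477919161160/537289 ≈ 4.6119e+6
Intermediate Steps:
n = 28/733 (n = -84/(-2199) = -84*(-1)/2199 = -¼*(-112/733) = 28/733 ≈ 0.038199)
M(j) = -1 + j (M(j) = 1*(-1 + j) = -1 + j)
W(U) = (-514 + U)*(6 + U) (W(U) = (U + 6)*(U - 514) = (6 + U)*(-514 + U) = (-514 + U)*(6 + U))
Y + W(n) = 4614996 + (-3084 + (28/733)² - 508*28/733) = 4614996 + (-3084 + 784/537289 - 14224/733) = 4614996 - 1667424684/537289 = 2477919161160/537289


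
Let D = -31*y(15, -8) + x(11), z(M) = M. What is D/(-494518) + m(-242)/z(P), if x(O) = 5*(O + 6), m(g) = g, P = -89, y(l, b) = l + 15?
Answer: 119748561/44012102 ≈ 2.7208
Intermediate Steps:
y(l, b) = 15 + l
x(O) = 30 + 5*O (x(O) = 5*(6 + O) = 30 + 5*O)
D = -845 (D = -31*(15 + 15) + (30 + 5*11) = -31*30 + (30 + 55) = -930 + 85 = -845)
D/(-494518) + m(-242)/z(P) = -845/(-494518) - 242/(-89) = -845*(-1/494518) - 242*(-1/89) = 845/494518 + 242/89 = 119748561/44012102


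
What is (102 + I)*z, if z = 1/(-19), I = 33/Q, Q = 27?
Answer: -929/171 ≈ -5.4327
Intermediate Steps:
I = 11/9 (I = 33/27 = 33*(1/27) = 11/9 ≈ 1.2222)
z = -1/19 ≈ -0.052632
(102 + I)*z = (102 + 11/9)*(-1/19) = (929/9)*(-1/19) = -929/171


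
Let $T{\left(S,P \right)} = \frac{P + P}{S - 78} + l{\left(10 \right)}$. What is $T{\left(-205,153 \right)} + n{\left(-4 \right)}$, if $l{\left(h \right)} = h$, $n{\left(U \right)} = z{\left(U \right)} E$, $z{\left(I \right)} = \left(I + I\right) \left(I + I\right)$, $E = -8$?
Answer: $- \frac{142372}{283} \approx -503.08$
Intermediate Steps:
$z{\left(I \right)} = 4 I^{2}$ ($z{\left(I \right)} = 2 I 2 I = 4 I^{2}$)
$n{\left(U \right)} = - 32 U^{2}$ ($n{\left(U \right)} = 4 U^{2} \left(-8\right) = - 32 U^{2}$)
$T{\left(S,P \right)} = 10 + \frac{2 P}{-78 + S}$ ($T{\left(S,P \right)} = \frac{P + P}{S - 78} + 10 = \frac{2 P}{-78 + S} + 10 = 10 + \frac{2 P}{-78 + S}$)
$T{\left(-205,153 \right)} + n{\left(-4 \right)} = \frac{2 \left(-390 + 153 + 5 \left(-205\right)\right)}{-78 - 205} - 32 \left(-4\right)^{2} = \frac{2 \left(-390 + 153 - 1025\right)}{-283} - 512 = 2 \left(- \frac{1}{283}\right) \left(-1262\right) - 512 = \frac{2524}{283} - 512 = - \frac{142372}{283}$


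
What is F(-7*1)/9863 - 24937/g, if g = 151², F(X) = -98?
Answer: -35455447/32126609 ≈ -1.1036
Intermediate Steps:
g = 22801
F(-7*1)/9863 - 24937/g = -98/9863 - 24937/22801 = -98*1/9863 - 24937*1/22801 = -14/1409 - 24937/22801 = -35455447/32126609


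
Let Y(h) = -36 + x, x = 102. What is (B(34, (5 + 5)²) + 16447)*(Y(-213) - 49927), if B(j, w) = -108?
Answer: -814678879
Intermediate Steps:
Y(h) = 66 (Y(h) = -36 + 102 = 66)
(B(34, (5 + 5)²) + 16447)*(Y(-213) - 49927) = (-108 + 16447)*(66 - 49927) = 16339*(-49861) = -814678879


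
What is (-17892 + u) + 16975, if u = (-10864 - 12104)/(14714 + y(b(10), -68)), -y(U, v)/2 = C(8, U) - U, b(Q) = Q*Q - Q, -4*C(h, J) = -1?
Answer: -9120205/9929 ≈ -918.54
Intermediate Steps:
C(h, J) = 1/4 (C(h, J) = -1/4*(-1) = 1/4)
b(Q) = Q**2 - Q
y(U, v) = -1/2 + 2*U (y(U, v) = -2*(1/4 - U) = -1/2 + 2*U)
u = -15312/9929 (u = (-10864 - 12104)/(14714 + (-1/2 + 2*(10*(-1 + 10)))) = -22968/(14714 + (-1/2 + 2*(10*9))) = -22968/(14714 + (-1/2 + 2*90)) = -22968/(14714 + (-1/2 + 180)) = -22968/(14714 + 359/2) = -22968/29787/2 = -22968*2/29787 = -15312/9929 ≈ -1.5421)
(-17892 + u) + 16975 = (-17892 - 15312/9929) + 16975 = -177664980/9929 + 16975 = -9120205/9929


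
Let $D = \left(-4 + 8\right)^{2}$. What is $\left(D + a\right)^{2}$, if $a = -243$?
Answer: $51529$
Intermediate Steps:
$D = 16$ ($D = 4^{2} = 16$)
$\left(D + a\right)^{2} = \left(16 - 243\right)^{2} = \left(-227\right)^{2} = 51529$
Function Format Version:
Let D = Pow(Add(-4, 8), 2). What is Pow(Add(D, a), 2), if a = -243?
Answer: 51529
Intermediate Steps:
D = 16 (D = Pow(4, 2) = 16)
Pow(Add(D, a), 2) = Pow(Add(16, -243), 2) = Pow(-227, 2) = 51529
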